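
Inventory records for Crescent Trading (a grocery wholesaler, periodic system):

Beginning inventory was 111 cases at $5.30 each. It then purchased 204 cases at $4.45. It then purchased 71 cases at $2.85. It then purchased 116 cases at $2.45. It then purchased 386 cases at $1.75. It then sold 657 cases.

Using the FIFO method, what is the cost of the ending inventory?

Sale 1 (657) [FIFO — oldest first]: 111 @ $5.30 + 204 @ $4.45 + 71 @ $2.85 + 116 @ $2.45 + 155 @ $1.75 = $2,253.90
Ending inventory: 231 @ $1.75 = $404.25
Check: goods available $2,658.15 = COGS $2,253.90 + ending $404.25

Ending inventory = $404.25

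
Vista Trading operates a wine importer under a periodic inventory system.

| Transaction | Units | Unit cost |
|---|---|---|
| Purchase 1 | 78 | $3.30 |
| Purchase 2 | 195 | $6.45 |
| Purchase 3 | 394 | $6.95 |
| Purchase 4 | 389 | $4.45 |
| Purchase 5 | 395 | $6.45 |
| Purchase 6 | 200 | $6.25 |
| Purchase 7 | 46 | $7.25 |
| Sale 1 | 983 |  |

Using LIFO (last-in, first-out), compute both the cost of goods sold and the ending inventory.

Sale 1 (983) [LIFO — newest first]: 46 @ $7.25 + 200 @ $6.25 + 395 @ $6.45 + 342 @ $4.45 = $5,653.15
Ending inventory: 78 @ $3.30 + 195 @ $6.45 + 394 @ $6.95 + 47 @ $4.45 = $4,462.60
Check: goods available $10,115.75 = COGS $5,653.15 + ending $4,462.60

COGS = $5,653.15; ending inventory = $4,462.60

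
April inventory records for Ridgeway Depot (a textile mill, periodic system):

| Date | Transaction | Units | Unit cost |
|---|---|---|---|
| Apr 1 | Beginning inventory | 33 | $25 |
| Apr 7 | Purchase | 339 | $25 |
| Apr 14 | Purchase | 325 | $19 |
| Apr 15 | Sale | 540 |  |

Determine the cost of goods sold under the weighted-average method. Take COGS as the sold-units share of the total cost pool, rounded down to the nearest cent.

Apr 15, sell 540: 540/697 × $15,475.00 → $11,989.23
Ending inventory (cost pool remaining) = $3,485.77

COGS = $11,989.23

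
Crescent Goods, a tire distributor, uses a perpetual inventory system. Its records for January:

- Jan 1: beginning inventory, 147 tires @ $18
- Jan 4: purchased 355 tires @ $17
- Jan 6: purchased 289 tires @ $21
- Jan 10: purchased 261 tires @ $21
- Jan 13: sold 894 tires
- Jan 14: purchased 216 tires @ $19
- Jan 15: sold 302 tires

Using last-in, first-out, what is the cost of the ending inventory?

Jan 13, 894 sold [LIFO — newest first]: 261 @ $21 + 289 @ $21 + 344 @ $17 = $17,398
Jan 15, 302 sold [LIFO — newest first]: 216 @ $19 + 11 @ $17 + 75 @ $18 = $5,641
Total COGS = $17,398 + $5,641 = $23,039
Ending inventory: 72 @ $18 = $1,296

Ending inventory = $1,296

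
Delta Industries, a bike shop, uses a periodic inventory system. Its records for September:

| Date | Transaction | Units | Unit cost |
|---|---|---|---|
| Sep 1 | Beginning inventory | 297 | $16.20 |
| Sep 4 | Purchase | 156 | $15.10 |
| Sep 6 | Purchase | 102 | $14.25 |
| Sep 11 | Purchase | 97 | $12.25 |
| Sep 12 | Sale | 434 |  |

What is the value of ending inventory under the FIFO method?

Ending inventory = $2,928.65

Sep 12, 434 sold [FIFO — oldest first]: 297 @ $16.20 + 137 @ $15.10 = $6,880.10
Ending inventory: 19 @ $15.10 + 102 @ $14.25 + 97 @ $12.25 = $2,928.65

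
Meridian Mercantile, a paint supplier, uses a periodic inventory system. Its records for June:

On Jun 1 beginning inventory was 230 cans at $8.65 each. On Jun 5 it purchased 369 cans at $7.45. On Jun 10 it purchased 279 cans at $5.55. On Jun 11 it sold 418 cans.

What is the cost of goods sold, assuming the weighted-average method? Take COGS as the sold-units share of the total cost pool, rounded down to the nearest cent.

COGS = $2,993.12

Jun 11, sell 418: 418/878 × $6,287.00 → $2,993.12
Ending inventory (cost pool remaining) = $3,293.88
Check: goods available $6,287.00 = COGS $2,993.12 + ending $3,293.88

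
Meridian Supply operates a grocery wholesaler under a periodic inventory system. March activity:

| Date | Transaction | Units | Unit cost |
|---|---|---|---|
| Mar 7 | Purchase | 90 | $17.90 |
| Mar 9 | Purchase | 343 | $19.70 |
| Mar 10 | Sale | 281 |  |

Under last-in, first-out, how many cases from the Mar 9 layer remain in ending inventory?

62

Mar 10, 281 sold [LIFO — newest first]: 281 @ $19.70 = $5,535.70
Ending inventory: 90 @ $17.90 + 62 @ $19.70 = $2,832.40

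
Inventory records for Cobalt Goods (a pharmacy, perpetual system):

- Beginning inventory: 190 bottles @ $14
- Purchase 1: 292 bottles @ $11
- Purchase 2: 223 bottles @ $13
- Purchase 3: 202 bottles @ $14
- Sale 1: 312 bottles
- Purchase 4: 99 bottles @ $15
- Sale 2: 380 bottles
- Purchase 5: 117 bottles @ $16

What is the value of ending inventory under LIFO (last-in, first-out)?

Sale 1 (312) [LIFO — newest first]: 202 @ $14 + 110 @ $13 = $4,258
Sale 2 (380) [LIFO — newest first]: 99 @ $15 + 113 @ $13 + 168 @ $11 = $4,802
Total COGS = $4,258 + $4,802 = $9,060
Ending inventory: 190 @ $14 + 124 @ $11 + 117 @ $16 = $5,896

Ending inventory = $5,896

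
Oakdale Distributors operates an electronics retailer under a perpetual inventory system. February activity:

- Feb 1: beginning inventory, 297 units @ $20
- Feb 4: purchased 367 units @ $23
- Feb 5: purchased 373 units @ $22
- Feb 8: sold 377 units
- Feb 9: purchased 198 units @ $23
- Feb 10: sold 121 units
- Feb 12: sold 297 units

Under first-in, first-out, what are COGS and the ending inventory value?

COGS = $17,263; ending inventory = $9,878

Feb 8, 377 sold [FIFO — oldest first]: 297 @ $20 + 80 @ $23 = $7,780
Feb 10, 121 sold [FIFO — oldest first]: 121 @ $23 = $2,783
Feb 12, 297 sold [FIFO — oldest first]: 166 @ $23 + 131 @ $22 = $6,700
Total COGS = $7,780 + $2,783 + $6,700 = $17,263
Ending inventory: 242 @ $22 + 198 @ $23 = $9,878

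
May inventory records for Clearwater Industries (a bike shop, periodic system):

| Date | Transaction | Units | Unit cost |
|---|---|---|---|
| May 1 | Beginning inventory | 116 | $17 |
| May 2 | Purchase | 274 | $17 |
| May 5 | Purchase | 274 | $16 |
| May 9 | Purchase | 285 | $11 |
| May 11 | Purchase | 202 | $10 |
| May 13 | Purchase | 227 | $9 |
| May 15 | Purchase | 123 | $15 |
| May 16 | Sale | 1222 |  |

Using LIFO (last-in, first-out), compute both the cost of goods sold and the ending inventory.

COGS = $15,314; ending inventory = $4,743

May 16, 1222 sold [LIFO — newest first]: 123 @ $15 + 227 @ $9 + 202 @ $10 + 285 @ $11 + 274 @ $16 + 111 @ $17 = $15,314
Ending inventory: 116 @ $17 + 163 @ $17 = $4,743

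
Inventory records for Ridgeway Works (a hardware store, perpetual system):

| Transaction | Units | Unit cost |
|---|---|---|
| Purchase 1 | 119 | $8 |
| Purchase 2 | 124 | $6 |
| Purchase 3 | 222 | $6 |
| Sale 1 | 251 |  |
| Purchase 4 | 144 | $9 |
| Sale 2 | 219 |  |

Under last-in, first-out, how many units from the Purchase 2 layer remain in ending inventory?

Sale 1 (251) [LIFO — newest first]: 222 @ $6 + 29 @ $6 = $1,506
Sale 2 (219) [LIFO — newest first]: 144 @ $9 + 75 @ $6 = $1,746
Total COGS = $1,506 + $1,746 = $3,252
Ending inventory: 119 @ $8 + 20 @ $6 = $1,072
Check: goods available $4,324 = COGS $3,252 + ending $1,072

20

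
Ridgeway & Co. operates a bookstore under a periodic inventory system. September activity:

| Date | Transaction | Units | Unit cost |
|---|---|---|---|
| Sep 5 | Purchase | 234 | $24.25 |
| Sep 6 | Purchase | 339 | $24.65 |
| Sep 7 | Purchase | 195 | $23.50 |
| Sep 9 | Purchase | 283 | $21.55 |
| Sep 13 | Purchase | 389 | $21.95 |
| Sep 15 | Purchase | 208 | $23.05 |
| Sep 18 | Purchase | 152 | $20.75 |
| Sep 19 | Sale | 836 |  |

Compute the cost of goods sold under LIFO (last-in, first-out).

COGS = $18,361.80

Sep 19, 836 sold [LIFO — newest first]: 152 @ $20.75 + 208 @ $23.05 + 389 @ $21.95 + 87 @ $21.55 = $18,361.80
Ending inventory: 234 @ $24.25 + 339 @ $24.65 + 195 @ $23.50 + 196 @ $21.55 = $22,837.15
Check: goods available $41,198.95 = COGS $18,361.80 + ending $22,837.15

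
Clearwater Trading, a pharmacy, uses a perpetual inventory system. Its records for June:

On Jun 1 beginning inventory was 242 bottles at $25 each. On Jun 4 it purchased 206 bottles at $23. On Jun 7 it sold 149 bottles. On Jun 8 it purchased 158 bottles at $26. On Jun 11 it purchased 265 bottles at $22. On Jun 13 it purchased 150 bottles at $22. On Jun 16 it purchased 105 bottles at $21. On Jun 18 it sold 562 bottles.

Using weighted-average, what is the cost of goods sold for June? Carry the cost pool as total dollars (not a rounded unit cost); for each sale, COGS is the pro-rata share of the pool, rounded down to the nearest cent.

COGS = $16,612.92

After Jun 1: 242 on hand, pool $6,050.00 (≈ $25.0000 each)
After Jun 4: 448 on hand, pool $10,788.00 (≈ $24.0804 each)
Jun 7, sell 149: 149/448 × $10,788.00 → $3,587.97
After Jun 8: 457 on hand, pool $11,308.03 (≈ $24.7440 each)
After Jun 11: 722 on hand, pool $17,138.03 (≈ $23.7369 each)
After Jun 13: 872 on hand, pool $20,438.03 (≈ $23.4381 each)
After Jun 16: 977 on hand, pool $22,643.03 (≈ $23.1761 each)
Jun 18, sell 562: 562/977 × $22,643.03 → $13,024.95
Total COGS = $3,587.97 + $13,024.95 = $16,612.92
Ending inventory (cost pool remaining) = $9,618.08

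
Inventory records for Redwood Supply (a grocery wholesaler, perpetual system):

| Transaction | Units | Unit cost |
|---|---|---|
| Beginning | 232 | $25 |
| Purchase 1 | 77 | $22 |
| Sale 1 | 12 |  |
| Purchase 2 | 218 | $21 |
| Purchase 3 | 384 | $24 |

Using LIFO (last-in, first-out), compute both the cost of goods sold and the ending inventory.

COGS = $264; ending inventory = $21,024

Sale 1 (12) [LIFO — newest first]: 12 @ $22 = $264
Ending inventory: 232 @ $25 + 65 @ $22 + 218 @ $21 + 384 @ $24 = $21,024
Check: goods available $21,288 = COGS $264 + ending $21,024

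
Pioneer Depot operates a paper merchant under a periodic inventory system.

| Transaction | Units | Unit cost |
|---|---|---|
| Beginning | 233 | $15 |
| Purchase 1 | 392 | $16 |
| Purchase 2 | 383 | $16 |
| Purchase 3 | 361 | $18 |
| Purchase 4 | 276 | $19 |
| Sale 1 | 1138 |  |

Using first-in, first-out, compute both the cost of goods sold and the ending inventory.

COGS = $18,235; ending inventory = $9,402

Sale 1 (1138) [FIFO — oldest first]: 233 @ $15 + 392 @ $16 + 383 @ $16 + 130 @ $18 = $18,235
Ending inventory: 231 @ $18 + 276 @ $19 = $9,402
Check: goods available $27,637 = COGS $18,235 + ending $9,402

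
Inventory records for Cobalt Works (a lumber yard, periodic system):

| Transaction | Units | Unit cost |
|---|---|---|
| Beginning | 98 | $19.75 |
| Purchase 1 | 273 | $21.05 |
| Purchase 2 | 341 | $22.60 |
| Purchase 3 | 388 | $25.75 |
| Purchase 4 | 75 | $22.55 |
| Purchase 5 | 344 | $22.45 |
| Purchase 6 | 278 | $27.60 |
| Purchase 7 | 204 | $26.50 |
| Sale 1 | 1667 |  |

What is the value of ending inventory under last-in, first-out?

Ending inventory = $6,903.30

Sale 1 (1667) [LIFO — newest first]: 204 @ $26.50 + 278 @ $27.60 + 344 @ $22.45 + 75 @ $22.55 + 388 @ $25.75 + 341 @ $22.60 + 37 @ $21.05 = $40,969.30
Ending inventory: 98 @ $19.75 + 236 @ $21.05 = $6,903.30
Check: goods available $47,872.60 = COGS $40,969.30 + ending $6,903.30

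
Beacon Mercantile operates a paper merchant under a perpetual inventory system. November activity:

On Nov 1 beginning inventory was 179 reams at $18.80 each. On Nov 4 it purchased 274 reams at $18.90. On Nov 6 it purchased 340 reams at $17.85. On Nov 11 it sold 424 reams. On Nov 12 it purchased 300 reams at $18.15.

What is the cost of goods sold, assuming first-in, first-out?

Nov 11, 424 sold [FIFO — oldest first]: 179 @ $18.80 + 245 @ $18.90 = $7,995.70
Ending inventory: 29 @ $18.90 + 340 @ $17.85 + 300 @ $18.15 = $12,062.10

COGS = $7,995.70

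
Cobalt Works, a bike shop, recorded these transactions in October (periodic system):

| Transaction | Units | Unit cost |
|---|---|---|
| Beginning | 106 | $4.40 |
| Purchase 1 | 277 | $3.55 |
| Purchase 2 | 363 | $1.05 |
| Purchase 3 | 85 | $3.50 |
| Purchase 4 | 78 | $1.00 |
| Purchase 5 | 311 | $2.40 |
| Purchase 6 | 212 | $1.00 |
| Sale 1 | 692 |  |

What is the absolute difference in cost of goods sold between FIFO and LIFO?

$434.00

FIFO COGS: 106 @ $4.40 + 277 @ $3.55 + 309 @ $1.05 = $1,774.20
LIFO COGS: 212 @ $1.00 + 311 @ $2.40 + 78 @ $1.00 + 85 @ $3.50 + 6 @ $1.05 = $1,340.20
Difference = |$1,774.20 − $1,340.20| = $434.00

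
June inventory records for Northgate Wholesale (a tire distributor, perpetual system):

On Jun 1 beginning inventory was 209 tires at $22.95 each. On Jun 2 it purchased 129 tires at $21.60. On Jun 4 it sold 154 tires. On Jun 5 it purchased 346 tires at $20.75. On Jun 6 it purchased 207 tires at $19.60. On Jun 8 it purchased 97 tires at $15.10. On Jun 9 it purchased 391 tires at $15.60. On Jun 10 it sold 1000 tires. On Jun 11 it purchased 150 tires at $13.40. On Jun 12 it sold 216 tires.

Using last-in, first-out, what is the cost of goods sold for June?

COGS = $24,744.90

Jun 4, 154 sold [LIFO — newest first]: 129 @ $21.60 + 25 @ $22.95 = $3,360.15
Jun 10, 1000 sold [LIFO — newest first]: 391 @ $15.60 + 97 @ $15.10 + 207 @ $19.60 + 305 @ $20.75 = $17,950.25
Jun 12, 216 sold [LIFO — newest first]: 150 @ $13.40 + 41 @ $20.75 + 25 @ $22.95 = $3,434.50
Total COGS = $3,360.15 + $17,950.25 + $3,434.50 = $24,744.90
Ending inventory: 159 @ $22.95 = $3,649.05
Check: goods available $28,393.95 = COGS $24,744.90 + ending $3,649.05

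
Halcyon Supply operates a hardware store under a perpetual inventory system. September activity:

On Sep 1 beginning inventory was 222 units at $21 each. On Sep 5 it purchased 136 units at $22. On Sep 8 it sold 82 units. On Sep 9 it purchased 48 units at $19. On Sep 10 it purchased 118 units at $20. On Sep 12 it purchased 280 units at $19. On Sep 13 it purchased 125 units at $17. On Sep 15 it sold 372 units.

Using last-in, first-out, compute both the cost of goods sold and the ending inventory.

COGS = $8,622; ending inventory = $9,749

Sep 8, 82 sold [LIFO — newest first]: 82 @ $22 = $1,804
Sep 15, 372 sold [LIFO — newest first]: 125 @ $17 + 247 @ $19 = $6,818
Total COGS = $1,804 + $6,818 = $8,622
Ending inventory: 222 @ $21 + 54 @ $22 + 48 @ $19 + 118 @ $20 + 33 @ $19 = $9,749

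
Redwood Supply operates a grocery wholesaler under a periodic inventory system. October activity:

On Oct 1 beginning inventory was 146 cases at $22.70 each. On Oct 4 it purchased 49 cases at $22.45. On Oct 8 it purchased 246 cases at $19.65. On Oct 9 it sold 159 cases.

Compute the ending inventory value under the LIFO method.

Ending inventory = $6,123.80

Oct 9, 159 sold [LIFO — newest first]: 159 @ $19.65 = $3,124.35
Ending inventory: 146 @ $22.70 + 49 @ $22.45 + 87 @ $19.65 = $6,123.80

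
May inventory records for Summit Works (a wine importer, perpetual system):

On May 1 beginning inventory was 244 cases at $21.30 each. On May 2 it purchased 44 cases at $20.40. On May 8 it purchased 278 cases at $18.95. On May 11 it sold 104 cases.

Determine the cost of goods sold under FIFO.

COGS = $2,215.20

May 11, 104 sold [FIFO — oldest first]: 104 @ $21.30 = $2,215.20
Ending inventory: 140 @ $21.30 + 44 @ $20.40 + 278 @ $18.95 = $9,147.70
Check: goods available $11,362.90 = COGS $2,215.20 + ending $9,147.70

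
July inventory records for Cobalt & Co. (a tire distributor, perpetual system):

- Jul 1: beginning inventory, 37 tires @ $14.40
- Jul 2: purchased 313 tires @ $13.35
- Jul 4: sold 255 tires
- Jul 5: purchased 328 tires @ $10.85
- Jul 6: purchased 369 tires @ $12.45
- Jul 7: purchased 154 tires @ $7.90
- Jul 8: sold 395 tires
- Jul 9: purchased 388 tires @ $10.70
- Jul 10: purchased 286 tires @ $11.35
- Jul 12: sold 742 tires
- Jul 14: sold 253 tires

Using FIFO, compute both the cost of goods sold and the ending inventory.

Jul 4, 255 sold [FIFO — oldest first]: 37 @ $14.40 + 218 @ $13.35 = $3,443.10
Jul 8, 395 sold [FIFO — oldest first]: 95 @ $13.35 + 300 @ $10.85 = $4,523.25
Jul 12, 742 sold [FIFO — oldest first]: 28 @ $10.85 + 369 @ $12.45 + 154 @ $7.90 + 191 @ $10.70 = $8,158.15
Jul 14, 253 sold [FIFO — oldest first]: 197 @ $10.70 + 56 @ $11.35 = $2,743.50
Total COGS = $3,443.10 + $4,523.25 + $8,158.15 + $2,743.50 = $18,868.00
Ending inventory: 230 @ $11.35 = $2,610.50

COGS = $18,868.00; ending inventory = $2,610.50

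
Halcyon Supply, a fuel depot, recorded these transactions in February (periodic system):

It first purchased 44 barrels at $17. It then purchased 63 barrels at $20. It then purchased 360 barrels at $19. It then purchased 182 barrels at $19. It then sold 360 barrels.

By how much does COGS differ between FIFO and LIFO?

$25

FIFO COGS: 44 @ $17 + 63 @ $20 + 253 @ $19 = $6,815
LIFO COGS: 182 @ $19 + 178 @ $19 = $6,840
Difference = |$6,815 − $6,840| = $25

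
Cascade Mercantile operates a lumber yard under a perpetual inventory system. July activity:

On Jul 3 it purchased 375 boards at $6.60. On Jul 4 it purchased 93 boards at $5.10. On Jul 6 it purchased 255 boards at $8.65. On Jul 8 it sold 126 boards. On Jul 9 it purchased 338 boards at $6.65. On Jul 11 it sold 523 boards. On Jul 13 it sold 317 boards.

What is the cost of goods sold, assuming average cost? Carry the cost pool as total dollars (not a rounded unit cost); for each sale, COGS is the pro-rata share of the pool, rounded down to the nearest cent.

After Jul 3: 375 on hand, pool $2,475.00 (≈ $6.6000 each)
After Jul 4: 468 on hand, pool $2,949.30 (≈ $6.3019 each)
After Jul 6: 723 on hand, pool $5,155.05 (≈ $7.1301 each)
Jul 8, sell 126: 126/723 × $5,155.05 → $898.39
After Jul 9: 935 on hand, pool $6,504.36 (≈ $6.9565 each)
Jul 11, sell 523: 523/935 × $6,504.36 → $3,638.26
Jul 13, sell 317: 317/412 × $2,866.10 → $2,205.22
Total COGS = $898.39 + $3,638.26 + $2,205.22 = $6,741.87
Ending inventory (cost pool remaining) = $660.88

COGS = $6,741.87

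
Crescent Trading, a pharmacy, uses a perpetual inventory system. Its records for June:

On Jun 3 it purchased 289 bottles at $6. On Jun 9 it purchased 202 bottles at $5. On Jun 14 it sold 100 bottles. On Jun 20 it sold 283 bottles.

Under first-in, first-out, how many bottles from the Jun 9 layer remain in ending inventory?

108

Jun 14, 100 sold [FIFO — oldest first]: 100 @ $6 = $600
Jun 20, 283 sold [FIFO — oldest first]: 189 @ $6 + 94 @ $5 = $1,604
Total COGS = $600 + $1,604 = $2,204
Ending inventory: 108 @ $5 = $540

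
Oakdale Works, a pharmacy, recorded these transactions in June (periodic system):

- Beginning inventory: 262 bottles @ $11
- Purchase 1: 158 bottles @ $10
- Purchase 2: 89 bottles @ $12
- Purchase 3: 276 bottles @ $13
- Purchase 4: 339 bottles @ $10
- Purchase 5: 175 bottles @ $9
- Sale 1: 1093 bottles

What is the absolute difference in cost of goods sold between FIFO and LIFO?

$381

FIFO COGS: 262 @ $11 + 158 @ $10 + 89 @ $12 + 276 @ $13 + 308 @ $10 = $12,198
LIFO COGS: 175 @ $9 + 339 @ $10 + 276 @ $13 + 89 @ $12 + 158 @ $10 + 56 @ $11 = $11,817
Difference = |$12,198 − $11,817| = $381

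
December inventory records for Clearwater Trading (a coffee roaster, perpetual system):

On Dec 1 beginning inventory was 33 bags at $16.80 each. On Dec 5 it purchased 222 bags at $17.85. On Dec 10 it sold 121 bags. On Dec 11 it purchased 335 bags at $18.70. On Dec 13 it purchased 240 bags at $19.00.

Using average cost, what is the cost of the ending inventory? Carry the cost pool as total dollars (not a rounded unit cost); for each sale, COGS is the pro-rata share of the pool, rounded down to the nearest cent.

After Dec 1: 33 on hand, pool $554.40 (≈ $16.8000 each)
After Dec 5: 255 on hand, pool $4,517.10 (≈ $17.7141 each)
Dec 10, sell 121: 121/255 × $4,517.10 → $2,143.40
After Dec 11: 469 on hand, pool $8,638.20 (≈ $18.4183 each)
After Dec 13: 709 on hand, pool $13,198.20 (≈ $18.6152 each)
Ending inventory (cost pool remaining) = $13,198.20

Ending inventory = $13,198.20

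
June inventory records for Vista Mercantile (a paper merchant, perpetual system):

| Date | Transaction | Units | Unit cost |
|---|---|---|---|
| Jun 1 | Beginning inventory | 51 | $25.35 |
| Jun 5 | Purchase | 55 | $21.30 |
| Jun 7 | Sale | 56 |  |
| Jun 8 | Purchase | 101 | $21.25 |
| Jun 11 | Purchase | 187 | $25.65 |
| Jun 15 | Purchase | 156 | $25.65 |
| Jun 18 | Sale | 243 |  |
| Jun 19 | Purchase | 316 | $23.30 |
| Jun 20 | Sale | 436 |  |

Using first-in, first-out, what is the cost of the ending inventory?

Jun 7, 56 sold [FIFO — oldest first]: 51 @ $25.35 + 5 @ $21.30 = $1,399.35
Jun 18, 243 sold [FIFO — oldest first]: 50 @ $21.30 + 101 @ $21.25 + 92 @ $25.65 = $5,571.05
Jun 20, 436 sold [FIFO — oldest first]: 95 @ $25.65 + 156 @ $25.65 + 185 @ $23.30 = $10,748.65
Total COGS = $1,399.35 + $5,571.05 + $10,748.65 = $17,719.05
Ending inventory: 131 @ $23.30 = $3,052.30

Ending inventory = $3,052.30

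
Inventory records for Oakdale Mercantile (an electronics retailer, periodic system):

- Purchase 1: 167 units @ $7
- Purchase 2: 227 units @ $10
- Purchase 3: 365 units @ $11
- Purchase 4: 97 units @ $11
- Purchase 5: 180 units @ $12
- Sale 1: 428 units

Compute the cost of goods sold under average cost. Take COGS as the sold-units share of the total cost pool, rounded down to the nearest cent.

COGS = $4,412.61

Sale 1, sell 428: 428/1036 × $10,681.00 → $4,412.61
Ending inventory (cost pool remaining) = $6,268.39
Check: goods available $10,681.00 = COGS $4,412.61 + ending $6,268.39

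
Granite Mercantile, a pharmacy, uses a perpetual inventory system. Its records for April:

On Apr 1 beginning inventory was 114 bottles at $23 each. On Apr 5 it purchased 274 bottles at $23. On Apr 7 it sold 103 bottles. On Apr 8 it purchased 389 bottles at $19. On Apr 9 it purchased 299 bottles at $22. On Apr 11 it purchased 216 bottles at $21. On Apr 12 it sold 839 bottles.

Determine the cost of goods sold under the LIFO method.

COGS = $19,639

Apr 7, 103 sold [LIFO — newest first]: 103 @ $23 = $2,369
Apr 12, 839 sold [LIFO — newest first]: 216 @ $21 + 299 @ $22 + 324 @ $19 = $17,270
Total COGS = $2,369 + $17,270 = $19,639
Ending inventory: 114 @ $23 + 171 @ $23 + 65 @ $19 = $7,790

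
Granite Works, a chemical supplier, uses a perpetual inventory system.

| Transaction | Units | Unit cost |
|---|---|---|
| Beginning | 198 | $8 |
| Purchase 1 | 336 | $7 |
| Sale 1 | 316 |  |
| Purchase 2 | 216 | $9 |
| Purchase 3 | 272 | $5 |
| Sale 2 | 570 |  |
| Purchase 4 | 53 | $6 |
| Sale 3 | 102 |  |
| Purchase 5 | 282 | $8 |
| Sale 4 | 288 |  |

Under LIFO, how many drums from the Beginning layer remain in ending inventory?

Sale 1 (316) [LIFO — newest first]: 316 @ $7 = $2,212
Sale 2 (570) [LIFO — newest first]: 272 @ $5 + 216 @ $9 + 20 @ $7 + 62 @ $8 = $3,940
Sale 3 (102) [LIFO — newest first]: 53 @ $6 + 49 @ $8 = $710
Sale 4 (288) [LIFO — newest first]: 282 @ $8 + 6 @ $8 = $2,304
Total COGS = $2,212 + $3,940 + $710 + $2,304 = $9,166
Ending inventory: 81 @ $8 = $648

81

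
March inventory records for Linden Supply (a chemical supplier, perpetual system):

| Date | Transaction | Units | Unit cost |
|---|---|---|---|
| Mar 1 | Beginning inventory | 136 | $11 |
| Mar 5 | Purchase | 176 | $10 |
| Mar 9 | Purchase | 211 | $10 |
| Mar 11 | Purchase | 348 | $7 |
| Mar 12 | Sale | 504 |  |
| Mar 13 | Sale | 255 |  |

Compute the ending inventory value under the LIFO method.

Mar 12, 504 sold [LIFO — newest first]: 348 @ $7 + 156 @ $10 = $3,996
Mar 13, 255 sold [LIFO — newest first]: 55 @ $10 + 176 @ $10 + 24 @ $11 = $2,574
Total COGS = $3,996 + $2,574 = $6,570
Ending inventory: 112 @ $11 = $1,232

Ending inventory = $1,232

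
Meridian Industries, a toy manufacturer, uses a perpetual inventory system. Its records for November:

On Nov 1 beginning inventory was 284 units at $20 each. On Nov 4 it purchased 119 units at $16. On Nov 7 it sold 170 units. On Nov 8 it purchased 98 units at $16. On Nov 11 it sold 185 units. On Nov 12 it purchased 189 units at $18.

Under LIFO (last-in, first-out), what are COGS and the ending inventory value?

Nov 7, 170 sold [LIFO — newest first]: 119 @ $16 + 51 @ $20 = $2,924
Nov 11, 185 sold [LIFO — newest first]: 98 @ $16 + 87 @ $20 = $3,308
Total COGS = $2,924 + $3,308 = $6,232
Ending inventory: 146 @ $20 + 189 @ $18 = $6,322

COGS = $6,232; ending inventory = $6,322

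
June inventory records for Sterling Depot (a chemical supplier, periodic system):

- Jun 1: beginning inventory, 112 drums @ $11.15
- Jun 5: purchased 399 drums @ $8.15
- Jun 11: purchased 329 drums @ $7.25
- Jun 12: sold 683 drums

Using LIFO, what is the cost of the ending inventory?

Ending inventory = $1,615.55

Jun 12, 683 sold [LIFO — newest first]: 329 @ $7.25 + 354 @ $8.15 = $5,270.35
Ending inventory: 112 @ $11.15 + 45 @ $8.15 = $1,615.55
Check: goods available $6,885.90 = COGS $5,270.35 + ending $1,615.55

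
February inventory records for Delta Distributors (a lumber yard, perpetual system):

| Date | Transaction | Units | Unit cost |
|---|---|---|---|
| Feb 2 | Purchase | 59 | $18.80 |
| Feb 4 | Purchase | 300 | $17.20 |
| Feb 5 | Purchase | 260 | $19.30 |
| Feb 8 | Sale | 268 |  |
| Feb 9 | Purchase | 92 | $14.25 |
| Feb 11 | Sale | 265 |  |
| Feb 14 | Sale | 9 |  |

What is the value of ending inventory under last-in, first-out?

Feb 8, 268 sold [LIFO — newest first]: 260 @ $19.30 + 8 @ $17.20 = $5,155.60
Feb 11, 265 sold [LIFO — newest first]: 92 @ $14.25 + 173 @ $17.20 = $4,286.60
Feb 14, 9 sold [LIFO — newest first]: 9 @ $17.20 = $154.80
Total COGS = $5,155.60 + $4,286.60 + $154.80 = $9,597.00
Ending inventory: 59 @ $18.80 + 110 @ $17.20 = $3,001.20

Ending inventory = $3,001.20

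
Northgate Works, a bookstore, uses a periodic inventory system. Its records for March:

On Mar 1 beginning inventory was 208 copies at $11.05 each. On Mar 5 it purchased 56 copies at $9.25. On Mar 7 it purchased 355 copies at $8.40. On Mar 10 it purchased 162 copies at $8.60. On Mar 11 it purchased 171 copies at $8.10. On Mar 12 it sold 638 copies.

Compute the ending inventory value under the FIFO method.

Mar 12, 638 sold [FIFO — oldest first]: 208 @ $11.05 + 56 @ $9.25 + 355 @ $8.40 + 19 @ $8.60 = $5,961.80
Ending inventory: 143 @ $8.60 + 171 @ $8.10 = $2,614.90

Ending inventory = $2,614.90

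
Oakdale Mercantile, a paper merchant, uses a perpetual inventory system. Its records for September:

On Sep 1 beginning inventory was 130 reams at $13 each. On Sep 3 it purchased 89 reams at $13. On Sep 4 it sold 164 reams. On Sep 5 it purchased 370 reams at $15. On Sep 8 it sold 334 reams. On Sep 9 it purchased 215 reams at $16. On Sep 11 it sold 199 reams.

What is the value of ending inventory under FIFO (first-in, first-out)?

Sep 4, 164 sold [FIFO — oldest first]: 130 @ $13 + 34 @ $13 = $2,132
Sep 8, 334 sold [FIFO — oldest first]: 55 @ $13 + 279 @ $15 = $4,900
Sep 11, 199 sold [FIFO — oldest first]: 91 @ $15 + 108 @ $16 = $3,093
Total COGS = $2,132 + $4,900 + $3,093 = $10,125
Ending inventory: 107 @ $16 = $1,712
Check: goods available $11,837 = COGS $10,125 + ending $1,712

Ending inventory = $1,712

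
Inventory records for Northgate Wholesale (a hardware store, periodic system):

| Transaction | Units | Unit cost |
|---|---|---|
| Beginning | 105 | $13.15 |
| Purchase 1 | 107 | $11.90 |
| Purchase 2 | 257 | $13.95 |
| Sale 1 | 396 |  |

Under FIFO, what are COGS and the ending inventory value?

Sale 1 (396) [FIFO — oldest first]: 105 @ $13.15 + 107 @ $11.90 + 184 @ $13.95 = $5,220.85
Ending inventory: 73 @ $13.95 = $1,018.35

COGS = $5,220.85; ending inventory = $1,018.35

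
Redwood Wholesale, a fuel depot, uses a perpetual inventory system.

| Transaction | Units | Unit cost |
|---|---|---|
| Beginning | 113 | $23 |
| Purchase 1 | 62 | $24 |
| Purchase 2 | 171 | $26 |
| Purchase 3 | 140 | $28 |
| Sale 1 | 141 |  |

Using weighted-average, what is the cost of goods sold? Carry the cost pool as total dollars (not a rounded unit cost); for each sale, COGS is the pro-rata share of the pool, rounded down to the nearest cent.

After Beginning: 113 on hand, pool $2,599.00 (≈ $23.0000 each)
After Purchase 1: 175 on hand, pool $4,087.00 (≈ $23.3543 each)
After Purchase 2: 346 on hand, pool $8,533.00 (≈ $24.6618 each)
After Purchase 3: 486 on hand, pool $12,453.00 (≈ $25.6235 each)
Sale 1, sell 141: 141/486 × $12,453.00 → $3,612.90
Ending inventory (cost pool remaining) = $8,840.10
Check: goods available $12,453.00 = COGS $3,612.90 + ending $8,840.10

COGS = $3,612.90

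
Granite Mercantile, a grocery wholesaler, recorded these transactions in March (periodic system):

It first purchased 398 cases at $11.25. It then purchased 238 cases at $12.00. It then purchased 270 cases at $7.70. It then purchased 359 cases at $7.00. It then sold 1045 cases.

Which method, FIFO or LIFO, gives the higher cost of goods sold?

FIFO

FIFO COGS: 398 @ $11.25 + 238 @ $12.00 + 270 @ $7.70 + 139 @ $7.00 = $10,385.50
LIFO COGS: 359 @ $7.00 + 270 @ $7.70 + 238 @ $12.00 + 178 @ $11.25 = $9,450.50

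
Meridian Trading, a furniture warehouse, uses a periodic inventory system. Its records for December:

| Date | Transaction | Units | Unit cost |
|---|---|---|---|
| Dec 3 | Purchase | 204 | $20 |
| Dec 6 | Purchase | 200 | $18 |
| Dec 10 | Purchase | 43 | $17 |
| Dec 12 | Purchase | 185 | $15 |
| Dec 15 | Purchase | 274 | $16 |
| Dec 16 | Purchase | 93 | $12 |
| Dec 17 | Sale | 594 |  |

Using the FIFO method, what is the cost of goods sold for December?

Dec 17, 594 sold [FIFO — oldest first]: 204 @ $20 + 200 @ $18 + 43 @ $17 + 147 @ $15 = $10,616
Ending inventory: 38 @ $15 + 274 @ $16 + 93 @ $12 = $6,070

COGS = $10,616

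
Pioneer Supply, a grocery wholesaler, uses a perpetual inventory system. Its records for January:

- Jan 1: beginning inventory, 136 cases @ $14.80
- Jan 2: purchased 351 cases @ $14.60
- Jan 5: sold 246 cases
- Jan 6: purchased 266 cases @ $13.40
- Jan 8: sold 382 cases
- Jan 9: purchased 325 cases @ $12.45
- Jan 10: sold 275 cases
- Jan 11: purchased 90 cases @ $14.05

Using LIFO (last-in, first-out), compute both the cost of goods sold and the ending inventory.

Jan 5, 246 sold [LIFO — newest first]: 246 @ $14.60 = $3,591.60
Jan 8, 382 sold [LIFO — newest first]: 266 @ $13.40 + 105 @ $14.60 + 11 @ $14.80 = $5,260.20
Jan 10, 275 sold [LIFO — newest first]: 275 @ $12.45 = $3,423.75
Total COGS = $3,591.60 + $5,260.20 + $3,423.75 = $12,275.55
Ending inventory: 125 @ $14.80 + 50 @ $12.45 + 90 @ $14.05 = $3,737.00
Check: goods available $16,012.55 = COGS $12,275.55 + ending $3,737.00

COGS = $12,275.55; ending inventory = $3,737.00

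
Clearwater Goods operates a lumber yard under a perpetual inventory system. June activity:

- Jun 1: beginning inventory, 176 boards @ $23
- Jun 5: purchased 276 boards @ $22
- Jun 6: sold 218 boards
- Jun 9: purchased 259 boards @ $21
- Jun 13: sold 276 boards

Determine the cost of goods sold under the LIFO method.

COGS = $10,609

Jun 6, 218 sold [LIFO — newest first]: 218 @ $22 = $4,796
Jun 13, 276 sold [LIFO — newest first]: 259 @ $21 + 17 @ $22 = $5,813
Total COGS = $4,796 + $5,813 = $10,609
Ending inventory: 176 @ $23 + 41 @ $22 = $4,950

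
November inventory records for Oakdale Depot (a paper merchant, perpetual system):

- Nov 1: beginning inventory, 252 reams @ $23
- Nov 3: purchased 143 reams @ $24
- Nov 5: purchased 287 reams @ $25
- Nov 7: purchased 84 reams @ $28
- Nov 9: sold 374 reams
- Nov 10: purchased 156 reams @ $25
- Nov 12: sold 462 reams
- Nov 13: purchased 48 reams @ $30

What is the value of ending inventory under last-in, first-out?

Nov 9, 374 sold [LIFO — newest first]: 84 @ $28 + 287 @ $25 + 3 @ $24 = $9,599
Nov 12, 462 sold [LIFO — newest first]: 156 @ $25 + 140 @ $24 + 166 @ $23 = $11,078
Total COGS = $9,599 + $11,078 = $20,677
Ending inventory: 86 @ $23 + 48 @ $30 = $3,418
Check: goods available $24,095 = COGS $20,677 + ending $3,418

Ending inventory = $3,418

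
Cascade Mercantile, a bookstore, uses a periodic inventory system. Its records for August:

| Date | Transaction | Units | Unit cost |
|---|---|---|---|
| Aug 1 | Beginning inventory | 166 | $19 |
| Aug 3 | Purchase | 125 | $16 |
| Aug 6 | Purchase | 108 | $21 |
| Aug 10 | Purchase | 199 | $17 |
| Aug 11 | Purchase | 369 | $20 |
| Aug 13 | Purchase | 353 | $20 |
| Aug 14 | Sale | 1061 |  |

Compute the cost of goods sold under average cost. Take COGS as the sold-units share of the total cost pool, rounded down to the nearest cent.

COGS = $20,291.62

Aug 14, sell 1061: 1061/1320 × $25,245.00 → $20,291.62
Ending inventory (cost pool remaining) = $4,953.38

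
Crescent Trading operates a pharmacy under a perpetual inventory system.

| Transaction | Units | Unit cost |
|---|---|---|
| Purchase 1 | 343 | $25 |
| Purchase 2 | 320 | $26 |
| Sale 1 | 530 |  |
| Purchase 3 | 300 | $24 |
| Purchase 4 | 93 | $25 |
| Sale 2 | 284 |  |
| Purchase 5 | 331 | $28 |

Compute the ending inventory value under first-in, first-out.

Ending inventory = $15,169

Sale 1 (530) [FIFO — oldest first]: 343 @ $25 + 187 @ $26 = $13,437
Sale 2 (284) [FIFO — oldest first]: 133 @ $26 + 151 @ $24 = $7,082
Total COGS = $13,437 + $7,082 = $20,519
Ending inventory: 149 @ $24 + 93 @ $25 + 331 @ $28 = $15,169
Check: goods available $35,688 = COGS $20,519 + ending $15,169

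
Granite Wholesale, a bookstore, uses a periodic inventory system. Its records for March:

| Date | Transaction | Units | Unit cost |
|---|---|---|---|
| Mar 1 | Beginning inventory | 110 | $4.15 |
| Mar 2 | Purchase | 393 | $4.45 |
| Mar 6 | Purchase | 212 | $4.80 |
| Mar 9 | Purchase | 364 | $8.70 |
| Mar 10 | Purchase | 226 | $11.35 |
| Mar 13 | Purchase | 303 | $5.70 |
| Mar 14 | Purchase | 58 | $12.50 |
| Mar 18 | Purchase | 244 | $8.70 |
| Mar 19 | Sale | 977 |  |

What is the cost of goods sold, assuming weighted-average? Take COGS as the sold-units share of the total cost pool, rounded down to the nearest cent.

Mar 19, sell 977: 977/1910 × $13,529.75 → $6,920.71
Ending inventory (cost pool remaining) = $6,609.04

COGS = $6,920.71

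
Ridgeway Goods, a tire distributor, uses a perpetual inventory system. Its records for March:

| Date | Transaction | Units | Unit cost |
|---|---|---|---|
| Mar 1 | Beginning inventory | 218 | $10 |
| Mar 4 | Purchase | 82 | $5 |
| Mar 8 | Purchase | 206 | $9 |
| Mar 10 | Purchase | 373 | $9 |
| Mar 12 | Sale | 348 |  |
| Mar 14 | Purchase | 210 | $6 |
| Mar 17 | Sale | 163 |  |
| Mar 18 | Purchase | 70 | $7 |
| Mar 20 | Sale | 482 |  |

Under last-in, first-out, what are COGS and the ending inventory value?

Mar 12, 348 sold [LIFO — newest first]: 348 @ $9 = $3,132
Mar 17, 163 sold [LIFO — newest first]: 163 @ $6 = $978
Mar 20, 482 sold [LIFO — newest first]: 70 @ $7 + 47 @ $6 + 25 @ $9 + 206 @ $9 + 82 @ $5 + 52 @ $10 = $3,781
Total COGS = $3,132 + $978 + $3,781 = $7,891
Ending inventory: 166 @ $10 = $1,660

COGS = $7,891; ending inventory = $1,660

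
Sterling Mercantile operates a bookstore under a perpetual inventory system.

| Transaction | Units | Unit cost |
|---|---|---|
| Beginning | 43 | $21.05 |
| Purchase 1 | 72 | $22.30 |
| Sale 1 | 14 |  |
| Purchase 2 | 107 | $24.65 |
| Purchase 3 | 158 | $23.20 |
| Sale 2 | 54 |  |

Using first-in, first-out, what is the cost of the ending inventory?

Sale 1 (14) [FIFO — oldest first]: 14 @ $21.05 = $294.70
Sale 2 (54) [FIFO — oldest first]: 29 @ $21.05 + 25 @ $22.30 = $1,167.95
Total COGS = $294.70 + $1,167.95 = $1,462.65
Ending inventory: 47 @ $22.30 + 107 @ $24.65 + 158 @ $23.20 = $7,351.25

Ending inventory = $7,351.25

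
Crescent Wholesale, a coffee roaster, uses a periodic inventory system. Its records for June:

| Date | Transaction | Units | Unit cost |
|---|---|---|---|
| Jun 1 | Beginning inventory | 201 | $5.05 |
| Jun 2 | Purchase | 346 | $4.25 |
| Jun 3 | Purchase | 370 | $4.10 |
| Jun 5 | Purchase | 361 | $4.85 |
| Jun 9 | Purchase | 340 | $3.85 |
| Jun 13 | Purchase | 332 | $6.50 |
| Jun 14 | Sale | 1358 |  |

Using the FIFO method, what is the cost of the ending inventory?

Ending inventory = $3,159.00

Jun 14, 1358 sold [FIFO — oldest first]: 201 @ $5.05 + 346 @ $4.25 + 370 @ $4.10 + 361 @ $4.85 + 80 @ $3.85 = $6,061.40
Ending inventory: 260 @ $3.85 + 332 @ $6.50 = $3,159.00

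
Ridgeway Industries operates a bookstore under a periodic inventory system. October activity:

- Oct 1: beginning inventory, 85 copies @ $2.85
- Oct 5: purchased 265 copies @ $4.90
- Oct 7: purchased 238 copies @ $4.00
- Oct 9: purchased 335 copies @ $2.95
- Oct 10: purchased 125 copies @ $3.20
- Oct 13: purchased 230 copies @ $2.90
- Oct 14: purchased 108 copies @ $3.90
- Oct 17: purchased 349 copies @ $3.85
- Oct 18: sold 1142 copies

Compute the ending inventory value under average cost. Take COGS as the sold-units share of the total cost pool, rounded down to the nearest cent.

Ending inventory = $2,157.65

Oct 18, sell 1142: 1142/1735 × $6,312.85 → $4,155.20
Ending inventory (cost pool remaining) = $2,157.65
Check: goods available $6,312.85 = COGS $4,155.20 + ending $2,157.65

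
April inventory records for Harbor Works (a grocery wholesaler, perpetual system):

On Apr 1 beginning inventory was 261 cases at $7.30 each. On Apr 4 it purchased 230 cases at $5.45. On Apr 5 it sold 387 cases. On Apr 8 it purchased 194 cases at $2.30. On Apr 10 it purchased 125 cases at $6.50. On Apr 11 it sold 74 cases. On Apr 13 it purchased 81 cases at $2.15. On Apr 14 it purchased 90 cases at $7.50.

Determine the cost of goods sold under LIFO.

COGS = $2,880.60

Apr 5, 387 sold [LIFO — newest first]: 230 @ $5.45 + 157 @ $7.30 = $2,399.60
Apr 11, 74 sold [LIFO — newest first]: 74 @ $6.50 = $481.00
Total COGS = $2,399.60 + $481.00 = $2,880.60
Ending inventory: 104 @ $7.30 + 194 @ $2.30 + 51 @ $6.50 + 81 @ $2.15 + 90 @ $7.50 = $2,386.05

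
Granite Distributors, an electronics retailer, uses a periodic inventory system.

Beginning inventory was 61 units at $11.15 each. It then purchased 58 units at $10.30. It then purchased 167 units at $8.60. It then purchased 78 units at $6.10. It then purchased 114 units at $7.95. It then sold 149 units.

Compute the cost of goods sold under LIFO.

COGS = $1,119.80

Sale 1 (149) [LIFO — newest first]: 114 @ $7.95 + 35 @ $6.10 = $1,119.80
Ending inventory: 61 @ $11.15 + 58 @ $10.30 + 167 @ $8.60 + 43 @ $6.10 = $2,976.05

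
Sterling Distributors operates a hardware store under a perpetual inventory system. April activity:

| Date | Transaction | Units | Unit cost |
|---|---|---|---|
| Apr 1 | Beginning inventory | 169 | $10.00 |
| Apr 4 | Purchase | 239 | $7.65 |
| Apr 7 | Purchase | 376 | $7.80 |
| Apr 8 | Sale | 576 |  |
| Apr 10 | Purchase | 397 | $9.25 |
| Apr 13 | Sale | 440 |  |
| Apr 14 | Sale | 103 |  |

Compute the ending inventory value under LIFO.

Apr 8, 576 sold [LIFO — newest first]: 376 @ $7.80 + 200 @ $7.65 = $4,462.80
Apr 13, 440 sold [LIFO — newest first]: 397 @ $9.25 + 39 @ $7.65 + 4 @ $10.00 = $4,010.60
Apr 14, 103 sold [LIFO — newest first]: 103 @ $10.00 = $1,030.00
Total COGS = $4,462.80 + $4,010.60 + $1,030.00 = $9,503.40
Ending inventory: 62 @ $10.00 = $620.00
Check: goods available $10,123.40 = COGS $9,503.40 + ending $620.00

Ending inventory = $620.00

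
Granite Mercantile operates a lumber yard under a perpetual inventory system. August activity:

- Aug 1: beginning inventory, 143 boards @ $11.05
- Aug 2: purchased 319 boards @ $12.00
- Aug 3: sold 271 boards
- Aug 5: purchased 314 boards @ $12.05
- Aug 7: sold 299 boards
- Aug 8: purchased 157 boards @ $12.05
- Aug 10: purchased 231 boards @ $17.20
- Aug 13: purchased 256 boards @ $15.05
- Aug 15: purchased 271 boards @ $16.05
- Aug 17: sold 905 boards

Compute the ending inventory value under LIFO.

Aug 3, 271 sold [LIFO — newest first]: 271 @ $12.00 = $3,252.00
Aug 7, 299 sold [LIFO — newest first]: 299 @ $12.05 = $3,602.95
Aug 17, 905 sold [LIFO — newest first]: 271 @ $16.05 + 256 @ $15.05 + 231 @ $17.20 + 147 @ $12.05 = $13,946.90
Total COGS = $3,252.00 + $3,602.95 + $13,946.90 = $20,801.85
Ending inventory: 143 @ $11.05 + 48 @ $12.00 + 15 @ $12.05 + 10 @ $12.05 = $2,457.40

Ending inventory = $2,457.40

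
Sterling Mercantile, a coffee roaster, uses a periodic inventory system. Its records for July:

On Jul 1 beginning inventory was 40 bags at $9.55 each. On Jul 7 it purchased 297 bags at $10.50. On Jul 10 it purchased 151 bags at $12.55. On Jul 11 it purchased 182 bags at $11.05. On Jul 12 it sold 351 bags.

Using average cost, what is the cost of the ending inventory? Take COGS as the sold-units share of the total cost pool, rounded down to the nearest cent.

Jul 12, sell 351: 351/670 × $7,406.65 → $3,880.20
Ending inventory (cost pool remaining) = $3,526.45
Check: goods available $7,406.65 = COGS $3,880.20 + ending $3,526.45

Ending inventory = $3,526.45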